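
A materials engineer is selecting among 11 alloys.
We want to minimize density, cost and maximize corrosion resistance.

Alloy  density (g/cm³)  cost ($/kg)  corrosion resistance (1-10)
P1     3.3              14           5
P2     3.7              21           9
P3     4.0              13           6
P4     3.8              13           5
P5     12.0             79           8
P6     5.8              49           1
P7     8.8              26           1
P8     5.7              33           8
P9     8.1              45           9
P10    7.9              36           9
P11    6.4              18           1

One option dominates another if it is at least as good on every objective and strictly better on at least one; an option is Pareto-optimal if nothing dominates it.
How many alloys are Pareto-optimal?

4

P1: not dominated (best density).
P2: not dominated.
P3: not dominated.
P4: not dominated.
P5: dominated by P2 (density 3.7≤12.0, cost 21≤79, corrosion resistance 9≥8).
P6: dominated by P1 (density 3.3≤5.8, cost 14≤49, corrosion resistance 5≥1).
P7: dominated by P1 (density 3.3≤8.8, cost 14≤26, corrosion resistance 5≥1).
P8: dominated by P2 (density 3.7≤5.7, cost 21≤33, corrosion resistance 9≥8).
P9: dominated by P2 (density 3.7≤8.1, cost 21≤45, corrosion resistance 9≥9).
P10: dominated by P2 (density 3.7≤7.9, cost 21≤36, corrosion resistance 9≥9).
P11: dominated by P1 (density 3.3≤6.4, cost 14≤18, corrosion resistance 5≥1).
Pareto-optimal: P1, P2, P3, P4 → 4.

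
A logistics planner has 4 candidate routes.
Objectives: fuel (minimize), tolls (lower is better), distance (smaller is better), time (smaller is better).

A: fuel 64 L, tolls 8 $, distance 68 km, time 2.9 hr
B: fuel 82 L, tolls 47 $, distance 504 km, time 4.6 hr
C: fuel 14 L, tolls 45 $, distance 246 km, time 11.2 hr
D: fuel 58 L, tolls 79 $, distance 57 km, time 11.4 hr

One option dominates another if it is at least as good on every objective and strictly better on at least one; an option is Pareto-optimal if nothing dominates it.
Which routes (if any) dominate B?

A: fuel 64≤82, tolls 8≤47, distance 68≤504, time 2.9≤4.6 — dominates B.
Others (C, D) are each worse than B on at least one objective.

A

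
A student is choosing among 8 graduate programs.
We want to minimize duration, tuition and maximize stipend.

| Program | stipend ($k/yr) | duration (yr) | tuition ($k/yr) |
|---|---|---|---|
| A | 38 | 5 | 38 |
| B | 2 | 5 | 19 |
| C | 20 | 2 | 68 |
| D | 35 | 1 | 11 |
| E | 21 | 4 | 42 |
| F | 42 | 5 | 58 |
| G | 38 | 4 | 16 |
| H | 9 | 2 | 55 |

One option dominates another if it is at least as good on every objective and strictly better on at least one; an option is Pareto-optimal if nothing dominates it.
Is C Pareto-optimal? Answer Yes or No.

D vs C: stipend 35≥20, duration 1≤2, tuition 11≤68 — D is at least as good on every objective and strictly better on at least one, so D dominates C.

No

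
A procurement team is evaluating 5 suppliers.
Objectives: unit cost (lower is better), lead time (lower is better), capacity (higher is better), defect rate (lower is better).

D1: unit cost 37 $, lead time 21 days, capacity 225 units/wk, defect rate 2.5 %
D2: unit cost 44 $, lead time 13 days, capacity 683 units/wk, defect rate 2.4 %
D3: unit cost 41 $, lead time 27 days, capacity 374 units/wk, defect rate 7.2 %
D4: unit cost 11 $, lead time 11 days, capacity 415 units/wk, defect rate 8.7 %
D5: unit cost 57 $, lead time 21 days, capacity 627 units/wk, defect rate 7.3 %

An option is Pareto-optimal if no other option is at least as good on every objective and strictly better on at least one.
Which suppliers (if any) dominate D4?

D1: worse on unit cost (37 vs 11).
D2: worse on unit cost (44 vs 11).
D3: worse on unit cost (41 vs 11).
D5: worse on unit cost (57 vs 11).
No option dominates D4.

none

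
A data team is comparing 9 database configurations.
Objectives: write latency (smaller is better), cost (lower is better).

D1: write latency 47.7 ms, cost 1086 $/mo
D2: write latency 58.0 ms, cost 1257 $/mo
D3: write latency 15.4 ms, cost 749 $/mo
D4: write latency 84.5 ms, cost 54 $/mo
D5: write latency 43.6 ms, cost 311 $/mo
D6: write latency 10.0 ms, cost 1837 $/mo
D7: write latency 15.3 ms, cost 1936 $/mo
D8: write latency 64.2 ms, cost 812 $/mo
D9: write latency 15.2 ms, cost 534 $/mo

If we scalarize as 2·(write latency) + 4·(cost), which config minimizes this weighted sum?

D4

D1: 2·47.7 + 4·1086 = 4439.4
D2: 2·58.0 + 4·1257 = 5144.0
D3: 2·15.4 + 4·749 = 3026.8
D4: 2·84.5 + 4·54 = 385.0
D5: 2·43.6 + 4·311 = 1331.2
D6: 2·10.0 + 4·1837 = 7368.0
D7: 2·15.3 + 4·1936 = 7774.6
D8: 2·64.2 + 4·812 = 3376.4
D9: 2·15.2 + 4·534 = 2166.4
Lowest: D4 at 385.0.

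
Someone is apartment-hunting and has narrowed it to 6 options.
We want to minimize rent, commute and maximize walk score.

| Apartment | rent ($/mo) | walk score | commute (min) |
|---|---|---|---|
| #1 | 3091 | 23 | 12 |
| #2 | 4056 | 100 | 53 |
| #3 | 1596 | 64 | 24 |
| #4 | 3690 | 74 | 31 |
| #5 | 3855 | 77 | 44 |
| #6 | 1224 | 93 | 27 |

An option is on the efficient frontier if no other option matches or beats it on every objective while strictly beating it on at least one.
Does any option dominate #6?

#1: worse on rent (3091 vs 1224).
#2: worse on rent (4056 vs 1224).
#3: worse on rent (1596 vs 1224).
#4: worse on rent (3690 vs 1224).
#5: worse on rent (3855 vs 1224).
No option is at least as good as #6 on every objective and strictly better on one.

No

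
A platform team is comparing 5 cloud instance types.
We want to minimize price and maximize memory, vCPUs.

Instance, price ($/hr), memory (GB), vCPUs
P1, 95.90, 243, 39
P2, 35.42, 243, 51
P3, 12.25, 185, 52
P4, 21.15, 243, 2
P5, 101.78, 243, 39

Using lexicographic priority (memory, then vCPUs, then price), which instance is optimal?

P2

First maximize memory: best is 243, kept {P1, P2, P4, P5}.
Then maximize vCPUs: best is 51, kept {P2}.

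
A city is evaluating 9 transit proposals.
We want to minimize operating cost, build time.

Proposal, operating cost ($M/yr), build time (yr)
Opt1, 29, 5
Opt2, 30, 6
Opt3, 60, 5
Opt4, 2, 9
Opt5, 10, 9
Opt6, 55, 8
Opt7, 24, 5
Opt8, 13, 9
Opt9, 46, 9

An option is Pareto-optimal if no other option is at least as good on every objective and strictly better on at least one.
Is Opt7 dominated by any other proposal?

No

Opt1: worse on operating cost (29 vs 24).
Opt2: worse on operating cost (30 vs 24).
Opt3: worse on operating cost (60 vs 24).
Opt4: worse on build time (9 vs 5).
Opt5: worse on build time (9 vs 5).
Opt6: worse on operating cost (55 vs 24).
Opt8: worse on build time (9 vs 5).
Opt9: worse on operating cost (46 vs 24).
No option is at least as good as Opt7 on every objective and strictly better on one.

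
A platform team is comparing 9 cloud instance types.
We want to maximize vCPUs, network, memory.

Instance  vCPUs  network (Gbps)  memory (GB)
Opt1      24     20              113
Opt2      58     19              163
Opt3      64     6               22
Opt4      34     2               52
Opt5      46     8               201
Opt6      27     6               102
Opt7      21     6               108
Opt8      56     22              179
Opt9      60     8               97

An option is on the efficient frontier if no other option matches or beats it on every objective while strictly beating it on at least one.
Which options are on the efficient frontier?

Opt2, Opt3, Opt5, Opt8, Opt9

Opt1: dominated by Opt8 (vCPUs 56≥24, network 22≥20, memory 179≥113).
Opt2: not dominated.
Opt3: not dominated (best vCPUs).
Opt4: dominated by Opt2 (vCPUs 58≥34, network 19≥2, memory 163≥52).
Opt5: not dominated (best memory).
Opt6: dominated by Opt2 (vCPUs 58≥27, network 19≥6, memory 163≥102).
Opt7: dominated by Opt1 (vCPUs 24≥21, network 20≥6, memory 113≥108).
Opt8: not dominated (best network).
Opt9: not dominated.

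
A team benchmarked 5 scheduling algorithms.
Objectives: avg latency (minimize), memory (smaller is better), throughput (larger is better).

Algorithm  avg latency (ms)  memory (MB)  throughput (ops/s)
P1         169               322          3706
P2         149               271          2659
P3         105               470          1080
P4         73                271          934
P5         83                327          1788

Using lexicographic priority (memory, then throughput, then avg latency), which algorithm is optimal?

P2

First minimize memory: best is 271, kept {P2, P4}.
Then maximize throughput: best is 2659, kept {P2}.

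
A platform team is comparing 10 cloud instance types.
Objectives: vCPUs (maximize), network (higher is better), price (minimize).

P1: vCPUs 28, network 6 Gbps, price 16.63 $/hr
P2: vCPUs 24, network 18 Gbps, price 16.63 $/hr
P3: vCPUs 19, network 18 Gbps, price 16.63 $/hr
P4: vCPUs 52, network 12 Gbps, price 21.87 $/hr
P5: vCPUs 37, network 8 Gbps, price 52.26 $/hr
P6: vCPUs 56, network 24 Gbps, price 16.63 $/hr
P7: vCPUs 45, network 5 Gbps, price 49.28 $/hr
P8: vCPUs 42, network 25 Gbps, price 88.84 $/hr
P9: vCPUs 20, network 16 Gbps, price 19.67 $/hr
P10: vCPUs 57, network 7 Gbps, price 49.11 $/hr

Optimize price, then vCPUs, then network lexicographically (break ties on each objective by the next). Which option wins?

First minimize price: best is 16.63, kept {P1, P2, P3, P6}.
Then maximize vCPUs: best is 56, kept {P6}.

P6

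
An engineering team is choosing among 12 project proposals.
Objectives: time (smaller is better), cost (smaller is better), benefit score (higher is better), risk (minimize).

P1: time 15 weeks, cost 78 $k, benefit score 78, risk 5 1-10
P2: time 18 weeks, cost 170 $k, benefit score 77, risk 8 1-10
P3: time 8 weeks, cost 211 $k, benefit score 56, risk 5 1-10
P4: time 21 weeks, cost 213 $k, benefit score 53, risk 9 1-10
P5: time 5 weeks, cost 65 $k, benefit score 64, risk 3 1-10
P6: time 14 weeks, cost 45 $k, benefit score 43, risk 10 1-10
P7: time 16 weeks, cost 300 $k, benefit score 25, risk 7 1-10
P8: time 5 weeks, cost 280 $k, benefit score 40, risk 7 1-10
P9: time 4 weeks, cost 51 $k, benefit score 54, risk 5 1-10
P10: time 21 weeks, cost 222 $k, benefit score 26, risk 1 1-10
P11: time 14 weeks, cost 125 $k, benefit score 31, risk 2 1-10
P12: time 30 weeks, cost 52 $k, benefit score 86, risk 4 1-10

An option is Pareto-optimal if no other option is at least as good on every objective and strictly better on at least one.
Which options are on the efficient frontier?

P1: not dominated.
P2: dominated by P1 (time 15≤18, cost 78≤170, benefit score 78≥77, risk 5≤8).
P3: dominated by P5 (time 5≤8, cost 65≤211, benefit score 64≥56, risk 3≤5).
P4: dominated by P1 (time 15≤21, cost 78≤213, benefit score 78≥53, risk 5≤9).
P5: not dominated.
P6: not dominated (best cost).
P7: dominated by P1 (time 15≤16, cost 78≤300, benefit score 78≥25, risk 5≤7).
P8: dominated by P5 (time 5≤5, cost 65≤280, benefit score 64≥40, risk 3≤7).
P9: not dominated (best time).
P10: not dominated (best risk).
P11: not dominated.
P12: not dominated (best benefit score).

P1, P5, P6, P9, P10, P11, P12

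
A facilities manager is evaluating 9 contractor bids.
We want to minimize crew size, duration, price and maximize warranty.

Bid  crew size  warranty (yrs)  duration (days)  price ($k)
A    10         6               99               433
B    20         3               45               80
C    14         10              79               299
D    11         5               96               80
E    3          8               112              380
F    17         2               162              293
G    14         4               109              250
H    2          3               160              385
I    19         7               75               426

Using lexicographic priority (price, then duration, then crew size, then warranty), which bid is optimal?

First minimize price: best is 80, kept {B, D}.
Then minimize duration: best is 45, kept {B}.

B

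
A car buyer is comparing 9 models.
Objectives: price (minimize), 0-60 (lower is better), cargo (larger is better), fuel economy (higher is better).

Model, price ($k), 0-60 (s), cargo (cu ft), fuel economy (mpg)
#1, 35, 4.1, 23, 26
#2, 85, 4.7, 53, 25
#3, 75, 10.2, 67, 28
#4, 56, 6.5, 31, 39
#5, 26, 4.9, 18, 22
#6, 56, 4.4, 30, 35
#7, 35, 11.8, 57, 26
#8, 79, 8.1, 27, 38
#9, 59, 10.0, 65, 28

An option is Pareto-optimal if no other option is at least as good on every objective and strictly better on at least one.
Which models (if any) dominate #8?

#4

#4: price 56≤79, 0-60 6.5≤8.1, cargo 31≥27, fuel economy 39≥38 — dominates #8.
Others (#1, #2, #3, #5, #6, #7, #9) are each worse than #8 on at least one objective.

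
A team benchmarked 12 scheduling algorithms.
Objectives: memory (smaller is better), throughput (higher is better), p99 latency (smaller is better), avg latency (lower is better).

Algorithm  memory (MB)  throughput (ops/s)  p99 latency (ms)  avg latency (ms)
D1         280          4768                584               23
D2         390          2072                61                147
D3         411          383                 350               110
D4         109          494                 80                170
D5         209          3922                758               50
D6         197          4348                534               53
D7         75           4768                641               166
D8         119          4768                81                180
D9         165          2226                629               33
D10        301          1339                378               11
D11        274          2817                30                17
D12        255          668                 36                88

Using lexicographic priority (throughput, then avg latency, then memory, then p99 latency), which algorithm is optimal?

D1

First maximize throughput: best is 4768, kept {D1, D7, D8}.
Then minimize avg latency: best is 23, kept {D1}.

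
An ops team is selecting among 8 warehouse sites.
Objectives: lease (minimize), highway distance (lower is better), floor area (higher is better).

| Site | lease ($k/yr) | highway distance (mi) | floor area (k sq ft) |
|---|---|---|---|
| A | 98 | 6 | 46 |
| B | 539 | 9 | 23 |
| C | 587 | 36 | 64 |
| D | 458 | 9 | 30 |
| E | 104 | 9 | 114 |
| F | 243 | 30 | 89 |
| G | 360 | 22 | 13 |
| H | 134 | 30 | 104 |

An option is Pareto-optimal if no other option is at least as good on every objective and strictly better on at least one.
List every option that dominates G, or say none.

A, E

A: lease 98≤360, highway distance 6≤22, floor area 46≥13 — dominates G.
E: lease 104≤360, highway distance 9≤22, floor area 114≥13 — dominates G.
Others (B, C, D, F, H) are each worse than G on at least one objective.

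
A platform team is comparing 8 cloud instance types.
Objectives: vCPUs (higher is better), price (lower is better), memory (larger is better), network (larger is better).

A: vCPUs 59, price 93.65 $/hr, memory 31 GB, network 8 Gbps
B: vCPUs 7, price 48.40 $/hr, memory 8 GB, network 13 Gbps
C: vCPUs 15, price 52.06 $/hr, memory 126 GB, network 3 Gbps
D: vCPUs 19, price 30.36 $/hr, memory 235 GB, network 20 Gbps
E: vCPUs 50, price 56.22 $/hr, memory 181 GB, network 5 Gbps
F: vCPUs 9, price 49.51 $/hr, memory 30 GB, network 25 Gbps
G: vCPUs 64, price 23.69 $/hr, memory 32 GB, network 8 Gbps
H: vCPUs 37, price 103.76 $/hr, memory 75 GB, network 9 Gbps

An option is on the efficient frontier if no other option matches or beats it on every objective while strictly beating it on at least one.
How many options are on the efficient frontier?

A: dominated by G (vCPUs 64≥59, price 23.69≤93.65, memory 32≥31, network 8≥8).
B: dominated by D (vCPUs 19≥7, price 30.36≤48.40, memory 235≥8, network 20≥13).
C: dominated by D (vCPUs 19≥15, price 30.36≤52.06, memory 235≥126, network 20≥3).
D: not dominated (best memory).
E: not dominated.
F: not dominated (best network).
G: not dominated (best vCPUs).
H: not dominated.
Pareto-optimal: D, E, F, G, H → 5.

5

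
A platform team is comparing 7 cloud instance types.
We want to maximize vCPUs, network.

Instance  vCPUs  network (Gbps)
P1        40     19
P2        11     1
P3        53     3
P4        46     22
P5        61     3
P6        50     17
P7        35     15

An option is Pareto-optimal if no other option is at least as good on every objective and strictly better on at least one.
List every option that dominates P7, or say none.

P1, P4, P6

P1: vCPUs 40≥35, network 19≥15 — dominates P7.
P4: vCPUs 46≥35, network 22≥15 — dominates P7.
P6: vCPUs 50≥35, network 17≥15 — dominates P7.
Others (P2, P3, P5) are each worse than P7 on at least one objective.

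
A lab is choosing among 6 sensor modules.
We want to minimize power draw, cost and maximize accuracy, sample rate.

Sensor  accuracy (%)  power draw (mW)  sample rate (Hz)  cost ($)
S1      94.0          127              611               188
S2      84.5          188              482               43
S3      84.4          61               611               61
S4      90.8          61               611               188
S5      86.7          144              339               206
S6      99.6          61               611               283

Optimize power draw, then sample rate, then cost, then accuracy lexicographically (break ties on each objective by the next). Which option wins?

First minimize power draw: best is 61, kept {S3, S4, S6}.
Then maximize sample rate: best is 611, kept {S3, S4, S6}.
Then minimize cost: best is 61, kept {S3}.

S3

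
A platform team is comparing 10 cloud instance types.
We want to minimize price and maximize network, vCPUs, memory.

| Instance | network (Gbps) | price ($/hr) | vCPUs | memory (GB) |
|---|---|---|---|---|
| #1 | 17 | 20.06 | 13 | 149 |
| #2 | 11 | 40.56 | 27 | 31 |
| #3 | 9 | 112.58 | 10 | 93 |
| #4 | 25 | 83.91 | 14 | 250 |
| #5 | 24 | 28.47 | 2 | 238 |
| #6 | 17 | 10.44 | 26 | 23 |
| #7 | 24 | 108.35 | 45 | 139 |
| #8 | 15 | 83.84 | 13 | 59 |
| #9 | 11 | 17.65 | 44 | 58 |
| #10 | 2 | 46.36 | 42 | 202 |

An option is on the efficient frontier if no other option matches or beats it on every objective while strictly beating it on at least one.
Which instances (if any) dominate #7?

none

#1: worse on network (17 vs 24).
#2: worse on network (11 vs 24).
#3: worse on network (9 vs 24).
#4: worse on vCPUs (14 vs 45).
#5: worse on vCPUs (2 vs 45).
#6: worse on network (17 vs 24).
#8: worse on network (15 vs 24).
#9: worse on network (11 vs 24).
#10: worse on network (2 vs 24).
No option dominates #7.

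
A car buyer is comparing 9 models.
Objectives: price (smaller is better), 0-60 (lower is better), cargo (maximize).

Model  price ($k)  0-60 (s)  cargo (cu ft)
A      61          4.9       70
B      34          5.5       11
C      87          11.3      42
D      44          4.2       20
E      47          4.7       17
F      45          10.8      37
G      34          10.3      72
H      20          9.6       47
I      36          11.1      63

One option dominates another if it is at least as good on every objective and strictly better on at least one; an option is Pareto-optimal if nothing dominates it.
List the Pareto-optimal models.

A: not dominated.
B: not dominated.
C: dominated by A (price 61≤87, 0-60 4.9≤11.3, cargo 70≥42).
D: not dominated (best 0-60).
E: dominated by D (price 44≤47, 0-60 4.2≤4.7, cargo 20≥17).
F: dominated by G (price 34≤45, 0-60 10.3≤10.8, cargo 72≥37).
G: not dominated (best cargo).
H: not dominated (best price).
I: dominated by G (price 34≤36, 0-60 10.3≤11.1, cargo 72≥63).

A, B, D, G, H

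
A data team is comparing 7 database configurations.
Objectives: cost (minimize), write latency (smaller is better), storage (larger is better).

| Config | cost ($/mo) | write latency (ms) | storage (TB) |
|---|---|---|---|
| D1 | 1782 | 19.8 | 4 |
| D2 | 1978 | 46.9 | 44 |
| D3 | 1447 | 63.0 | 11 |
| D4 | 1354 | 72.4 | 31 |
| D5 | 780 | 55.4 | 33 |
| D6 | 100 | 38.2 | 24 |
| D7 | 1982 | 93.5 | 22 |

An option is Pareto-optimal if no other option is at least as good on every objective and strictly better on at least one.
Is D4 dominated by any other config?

D5 vs D4: cost 780≤1354, write latency 55.4≤72.4, storage 33≥31 — D5 is at least as good on every objective and strictly better on at least one, so D5 dominates D4.

Yes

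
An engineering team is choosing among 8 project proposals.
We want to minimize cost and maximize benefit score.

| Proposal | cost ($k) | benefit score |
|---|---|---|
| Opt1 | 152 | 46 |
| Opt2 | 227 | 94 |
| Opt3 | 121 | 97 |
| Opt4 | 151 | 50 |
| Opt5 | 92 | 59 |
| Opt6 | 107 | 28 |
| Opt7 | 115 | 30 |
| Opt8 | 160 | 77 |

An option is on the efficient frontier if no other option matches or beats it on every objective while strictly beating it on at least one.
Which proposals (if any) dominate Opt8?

Opt3

Opt3: cost 121≤160, benefit score 97≥77 — dominates Opt8.
Others (Opt1, Opt2, Opt4, Opt5, Opt6, Opt7) are each worse than Opt8 on at least one objective.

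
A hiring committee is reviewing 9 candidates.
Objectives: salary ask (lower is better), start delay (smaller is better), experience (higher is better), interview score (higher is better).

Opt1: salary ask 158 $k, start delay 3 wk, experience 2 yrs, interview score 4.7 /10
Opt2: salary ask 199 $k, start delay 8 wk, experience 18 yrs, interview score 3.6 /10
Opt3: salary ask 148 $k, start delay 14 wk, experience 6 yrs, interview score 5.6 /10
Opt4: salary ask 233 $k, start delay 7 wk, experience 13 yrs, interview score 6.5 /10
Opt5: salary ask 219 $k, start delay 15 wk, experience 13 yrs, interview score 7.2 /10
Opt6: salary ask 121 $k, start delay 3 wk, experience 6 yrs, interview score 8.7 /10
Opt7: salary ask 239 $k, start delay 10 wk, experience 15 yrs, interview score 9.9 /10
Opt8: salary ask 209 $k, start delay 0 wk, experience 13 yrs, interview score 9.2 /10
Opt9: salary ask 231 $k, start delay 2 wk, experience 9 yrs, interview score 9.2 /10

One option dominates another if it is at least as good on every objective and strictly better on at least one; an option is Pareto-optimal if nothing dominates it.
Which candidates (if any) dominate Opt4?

Opt8: salary ask 209≤233, start delay 0≤7, experience 13≥13, interview score 9.2≥6.5 — dominates Opt4.
Others (Opt1, Opt2, Opt3, Opt5, Opt6, Opt7, Opt9) are each worse than Opt4 on at least one objective.

Opt8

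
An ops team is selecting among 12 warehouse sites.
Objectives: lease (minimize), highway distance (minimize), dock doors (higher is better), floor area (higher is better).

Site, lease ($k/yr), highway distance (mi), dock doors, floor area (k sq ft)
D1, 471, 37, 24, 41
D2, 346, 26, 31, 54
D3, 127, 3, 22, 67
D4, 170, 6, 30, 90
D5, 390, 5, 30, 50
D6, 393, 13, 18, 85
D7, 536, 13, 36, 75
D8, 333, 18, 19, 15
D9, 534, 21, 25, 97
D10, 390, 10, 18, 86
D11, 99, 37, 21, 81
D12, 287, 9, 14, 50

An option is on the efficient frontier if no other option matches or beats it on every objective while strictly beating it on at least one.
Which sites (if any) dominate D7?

D1: worse on highway distance (37 vs 13).
D2: worse on highway distance (26 vs 13).
D3: worse on dock doors (22 vs 36).
D4: worse on dock doors (30 vs 36).
D5: worse on dock doors (30 vs 36).
D6: worse on dock doors (18 vs 36).
D8: worse on highway distance (18 vs 13).
D9: worse on highway distance (21 vs 13).
D10: worse on dock doors (18 vs 36).
D11: worse on highway distance (37 vs 13).
D12: worse on dock doors (14 vs 36).
No option dominates D7.

none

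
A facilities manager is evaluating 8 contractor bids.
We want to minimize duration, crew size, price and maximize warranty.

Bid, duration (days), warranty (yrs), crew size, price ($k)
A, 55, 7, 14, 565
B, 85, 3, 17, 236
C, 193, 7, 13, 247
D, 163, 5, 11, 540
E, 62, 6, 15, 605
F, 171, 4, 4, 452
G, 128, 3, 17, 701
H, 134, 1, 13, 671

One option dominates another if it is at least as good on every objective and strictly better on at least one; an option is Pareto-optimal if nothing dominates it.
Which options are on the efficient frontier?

A: not dominated (best duration).
B: not dominated (best price).
C: not dominated.
D: not dominated.
E: dominated by A (duration 55≤62, warranty 7≥6, crew size 14≤15, price 565≤605).
F: not dominated (best crew size).
G: dominated by A (duration 55≤128, warranty 7≥3, crew size 14≤17, price 565≤701).
H: not dominated.

A, B, C, D, F, H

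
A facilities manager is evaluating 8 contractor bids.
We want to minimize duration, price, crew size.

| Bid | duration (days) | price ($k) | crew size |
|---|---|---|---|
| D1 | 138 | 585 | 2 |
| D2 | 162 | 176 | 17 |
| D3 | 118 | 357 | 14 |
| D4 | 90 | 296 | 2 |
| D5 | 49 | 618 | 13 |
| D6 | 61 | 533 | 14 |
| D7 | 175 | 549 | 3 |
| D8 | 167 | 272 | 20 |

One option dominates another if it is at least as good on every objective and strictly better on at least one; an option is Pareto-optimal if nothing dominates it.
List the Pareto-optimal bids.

D1: dominated by D4 (duration 90≤138, price 296≤585, crew size 2≤2).
D2: not dominated (best price).
D3: dominated by D4 (duration 90≤118, price 296≤357, crew size 2≤14).
D4: not dominated.
D5: not dominated (best duration).
D6: not dominated.
D7: dominated by D4 (duration 90≤175, price 296≤549, crew size 2≤3).
D8: dominated by D2 (duration 162≤167, price 176≤272, crew size 17≤20).

D2, D4, D5, D6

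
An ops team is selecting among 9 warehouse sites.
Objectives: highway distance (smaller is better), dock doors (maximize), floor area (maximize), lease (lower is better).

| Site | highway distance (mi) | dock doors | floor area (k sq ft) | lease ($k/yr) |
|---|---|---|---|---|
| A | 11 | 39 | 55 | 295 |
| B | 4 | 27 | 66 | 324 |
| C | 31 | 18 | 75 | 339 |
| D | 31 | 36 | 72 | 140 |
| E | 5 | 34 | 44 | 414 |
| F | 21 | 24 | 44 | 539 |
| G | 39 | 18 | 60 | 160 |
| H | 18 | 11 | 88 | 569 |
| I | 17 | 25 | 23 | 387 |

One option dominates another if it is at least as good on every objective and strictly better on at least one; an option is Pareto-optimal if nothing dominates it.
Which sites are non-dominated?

A, B, C, D, E, H

A: not dominated (best dock doors).
B: not dominated (best highway distance).
C: not dominated.
D: not dominated (best lease).
E: not dominated.
F: dominated by A (highway distance 11≤21, dock doors 39≥24, floor area 55≥44, lease 295≤539).
G: dominated by D (highway distance 31≤39, dock doors 36≥18, floor area 72≥60, lease 140≤160).
H: not dominated (best floor area).
I: dominated by A (highway distance 11≤17, dock doors 39≥25, floor area 55≥23, lease 295≤387).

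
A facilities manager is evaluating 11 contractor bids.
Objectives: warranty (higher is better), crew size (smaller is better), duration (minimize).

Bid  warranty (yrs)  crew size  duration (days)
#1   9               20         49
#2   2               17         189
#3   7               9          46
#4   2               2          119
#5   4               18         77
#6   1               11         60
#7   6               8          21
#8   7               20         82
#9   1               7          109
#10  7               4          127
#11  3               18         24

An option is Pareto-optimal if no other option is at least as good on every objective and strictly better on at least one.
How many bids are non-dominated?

#1: not dominated (best warranty).
#2: dominated by #3 (warranty 7≥2, crew size 9≤17, duration 46≤189).
#3: not dominated.
#4: not dominated (best crew size).
#5: dominated by #3 (warranty 7≥4, crew size 9≤18, duration 46≤77).
#6: dominated by #3 (warranty 7≥1, crew size 9≤11, duration 46≤60).
#7: not dominated (best duration).
#8: dominated by #1 (warranty 9≥7, crew size 20≤20, duration 49≤82).
#9: not dominated.
#10: not dominated.
#11: dominated by #7 (warranty 6≥3, crew size 8≤18, duration 21≤24).
Pareto-optimal: #1, #3, #4, #7, #9, #10 → 6.

6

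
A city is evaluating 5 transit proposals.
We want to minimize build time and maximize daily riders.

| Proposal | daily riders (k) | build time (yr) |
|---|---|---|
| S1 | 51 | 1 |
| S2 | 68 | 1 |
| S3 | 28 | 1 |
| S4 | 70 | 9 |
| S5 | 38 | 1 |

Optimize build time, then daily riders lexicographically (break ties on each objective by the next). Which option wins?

First minimize build time: best is 1, kept {S1, S2, S3, S5}.
Then maximize daily riders: best is 68, kept {S2}.

S2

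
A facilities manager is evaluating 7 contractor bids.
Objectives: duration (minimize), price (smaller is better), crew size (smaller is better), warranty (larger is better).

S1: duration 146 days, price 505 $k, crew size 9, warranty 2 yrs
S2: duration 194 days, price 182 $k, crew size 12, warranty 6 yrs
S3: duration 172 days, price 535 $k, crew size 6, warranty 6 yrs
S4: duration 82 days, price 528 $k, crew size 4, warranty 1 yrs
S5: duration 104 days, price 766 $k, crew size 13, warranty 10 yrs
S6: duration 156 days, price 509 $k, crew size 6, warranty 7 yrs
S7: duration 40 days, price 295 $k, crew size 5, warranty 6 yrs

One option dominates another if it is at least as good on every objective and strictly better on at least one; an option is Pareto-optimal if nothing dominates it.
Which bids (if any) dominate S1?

S7

S7: duration 40≤146, price 295≤505, crew size 5≤9, warranty 6≥2 — dominates S1.
Others (S2, S3, S4, S5, S6) are each worse than S1 on at least one objective.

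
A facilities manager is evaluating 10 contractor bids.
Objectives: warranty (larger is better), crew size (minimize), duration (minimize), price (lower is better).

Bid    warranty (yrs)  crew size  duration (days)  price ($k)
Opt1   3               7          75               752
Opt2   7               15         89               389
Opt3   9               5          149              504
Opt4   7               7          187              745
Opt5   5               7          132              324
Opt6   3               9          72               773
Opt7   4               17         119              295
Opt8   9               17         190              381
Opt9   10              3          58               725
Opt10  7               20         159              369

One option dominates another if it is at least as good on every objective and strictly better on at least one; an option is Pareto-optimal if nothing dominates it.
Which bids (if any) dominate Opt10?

none

Opt1: worse on warranty (3 vs 7).
Opt2: worse on price (389 vs 369).
Opt3: worse on price (504 vs 369).
Opt4: worse on duration (187 vs 159).
Opt5: worse on warranty (5 vs 7).
Opt6: worse on warranty (3 vs 7).
Opt7: worse on warranty (4 vs 7).
Opt8: worse on duration (190 vs 159).
Opt9: worse on price (725 vs 369).
No option dominates Opt10.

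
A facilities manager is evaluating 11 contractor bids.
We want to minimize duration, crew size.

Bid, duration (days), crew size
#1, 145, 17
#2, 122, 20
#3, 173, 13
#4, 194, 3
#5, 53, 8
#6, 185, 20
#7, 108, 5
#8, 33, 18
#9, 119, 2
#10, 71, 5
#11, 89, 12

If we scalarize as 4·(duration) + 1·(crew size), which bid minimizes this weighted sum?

#8

#1: 4·145 + 1·17 = 597
#2: 4·122 + 1·20 = 508
#3: 4·173 + 1·13 = 705
#4: 4·194 + 1·3 = 779
#5: 4·53 + 1·8 = 220
#6: 4·185 + 1·20 = 760
#7: 4·108 + 1·5 = 437
#8: 4·33 + 1·18 = 150
#9: 4·119 + 1·2 = 478
#10: 4·71 + 1·5 = 289
#11: 4·89 + 1·12 = 368
Lowest: #8 at 150.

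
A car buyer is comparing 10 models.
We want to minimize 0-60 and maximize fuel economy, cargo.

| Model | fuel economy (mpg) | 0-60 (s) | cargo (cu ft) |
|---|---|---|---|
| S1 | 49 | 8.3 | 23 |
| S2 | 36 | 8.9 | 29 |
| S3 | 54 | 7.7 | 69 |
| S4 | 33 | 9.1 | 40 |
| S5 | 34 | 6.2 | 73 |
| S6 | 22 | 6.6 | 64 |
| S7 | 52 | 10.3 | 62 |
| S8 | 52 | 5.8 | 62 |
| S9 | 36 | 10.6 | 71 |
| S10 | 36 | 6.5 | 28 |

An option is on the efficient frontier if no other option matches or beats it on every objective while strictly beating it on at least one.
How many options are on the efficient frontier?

S1: dominated by S3 (fuel economy 54≥49, 0-60 7.7≤8.3, cargo 69≥23).
S2: dominated by S3 (fuel economy 54≥36, 0-60 7.7≤8.9, cargo 69≥29).
S3: not dominated (best fuel economy).
S4: dominated by S3 (fuel economy 54≥33, 0-60 7.7≤9.1, cargo 69≥40).
S5: not dominated (best cargo).
S6: dominated by S5 (fuel economy 34≥22, 0-60 6.2≤6.6, cargo 73≥64).
S7: dominated by S3 (fuel economy 54≥52, 0-60 7.7≤10.3, cargo 69≥62).
S8: not dominated (best 0-60).
S9: not dominated.
S10: dominated by S8 (fuel economy 52≥36, 0-60 5.8≤6.5, cargo 62≥28).
Pareto-optimal: S3, S5, S8, S9 → 4.

4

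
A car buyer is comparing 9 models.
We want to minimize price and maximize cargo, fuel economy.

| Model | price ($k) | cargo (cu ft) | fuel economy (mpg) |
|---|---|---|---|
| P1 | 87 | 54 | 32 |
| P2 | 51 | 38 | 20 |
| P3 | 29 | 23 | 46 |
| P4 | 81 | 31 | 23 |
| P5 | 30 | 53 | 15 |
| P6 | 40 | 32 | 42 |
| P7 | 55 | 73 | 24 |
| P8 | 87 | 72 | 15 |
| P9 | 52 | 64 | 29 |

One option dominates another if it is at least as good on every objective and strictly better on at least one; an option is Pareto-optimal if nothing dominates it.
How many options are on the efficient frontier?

P1: not dominated.
P2: not dominated.
P3: not dominated (best price).
P4: dominated by P6 (price 40≤81, cargo 32≥31, fuel economy 42≥23).
P5: not dominated.
P6: not dominated.
P7: not dominated (best cargo).
P8: dominated by P7 (price 55≤87, cargo 73≥72, fuel economy 24≥15).
P9: not dominated.
Pareto-optimal: P1, P2, P3, P5, P6, P7, P9 → 7.

7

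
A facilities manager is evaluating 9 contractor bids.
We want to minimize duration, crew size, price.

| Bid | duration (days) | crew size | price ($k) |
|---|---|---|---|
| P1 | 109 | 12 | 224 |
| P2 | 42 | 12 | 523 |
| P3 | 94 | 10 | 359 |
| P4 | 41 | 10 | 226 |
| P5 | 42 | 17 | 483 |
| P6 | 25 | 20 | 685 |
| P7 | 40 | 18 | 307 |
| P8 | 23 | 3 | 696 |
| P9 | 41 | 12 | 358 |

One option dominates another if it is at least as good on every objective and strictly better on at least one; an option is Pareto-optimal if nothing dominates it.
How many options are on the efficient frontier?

5

P1: not dominated (best price).
P2: dominated by P4 (duration 41≤42, crew size 10≤12, price 226≤523).
P3: dominated by P4 (duration 41≤94, crew size 10≤10, price 226≤359).
P4: not dominated.
P5: dominated by P4 (duration 41≤42, crew size 10≤17, price 226≤483).
P6: not dominated.
P7: not dominated.
P8: not dominated (best duration).
P9: dominated by P4 (duration 41≤41, crew size 10≤12, price 226≤358).
Pareto-optimal: P1, P4, P6, P7, P8 → 5.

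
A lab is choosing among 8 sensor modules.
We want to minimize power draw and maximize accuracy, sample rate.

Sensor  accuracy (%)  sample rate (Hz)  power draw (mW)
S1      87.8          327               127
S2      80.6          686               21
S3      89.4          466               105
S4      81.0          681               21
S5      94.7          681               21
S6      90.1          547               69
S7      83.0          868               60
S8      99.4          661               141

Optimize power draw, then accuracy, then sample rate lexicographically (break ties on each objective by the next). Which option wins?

S5

First minimize power draw: best is 21, kept {S2, S4, S5}.
Then maximize accuracy: best is 94.7, kept {S5}.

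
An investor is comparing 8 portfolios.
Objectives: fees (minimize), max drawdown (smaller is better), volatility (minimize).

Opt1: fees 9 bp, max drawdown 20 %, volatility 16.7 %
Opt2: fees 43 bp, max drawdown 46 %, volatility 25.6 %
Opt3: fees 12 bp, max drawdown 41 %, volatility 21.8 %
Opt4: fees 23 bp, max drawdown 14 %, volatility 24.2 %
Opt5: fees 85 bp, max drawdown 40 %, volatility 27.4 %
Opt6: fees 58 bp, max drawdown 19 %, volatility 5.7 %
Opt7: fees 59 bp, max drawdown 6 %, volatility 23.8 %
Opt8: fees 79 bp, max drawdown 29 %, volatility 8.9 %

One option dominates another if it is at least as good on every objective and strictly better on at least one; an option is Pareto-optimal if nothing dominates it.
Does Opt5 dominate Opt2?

No

Opt5 vs Opt2: Opt5 is worse on fees (85 vs 43), so it does not dominate Opt2.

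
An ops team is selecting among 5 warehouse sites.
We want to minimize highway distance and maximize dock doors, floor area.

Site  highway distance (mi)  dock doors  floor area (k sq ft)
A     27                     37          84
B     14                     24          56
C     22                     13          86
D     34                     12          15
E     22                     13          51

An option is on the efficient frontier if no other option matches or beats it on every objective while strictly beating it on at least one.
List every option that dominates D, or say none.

A, B, C, E

A: highway distance 27≤34, dock doors 37≥12, floor area 84≥15 — dominates D.
B: highway distance 14≤34, dock doors 24≥12, floor area 56≥15 — dominates D.
C: highway distance 22≤34, dock doors 13≥12, floor area 86≥15 — dominates D.
E: highway distance 22≤34, dock doors 13≥12, floor area 51≥15 — dominates D.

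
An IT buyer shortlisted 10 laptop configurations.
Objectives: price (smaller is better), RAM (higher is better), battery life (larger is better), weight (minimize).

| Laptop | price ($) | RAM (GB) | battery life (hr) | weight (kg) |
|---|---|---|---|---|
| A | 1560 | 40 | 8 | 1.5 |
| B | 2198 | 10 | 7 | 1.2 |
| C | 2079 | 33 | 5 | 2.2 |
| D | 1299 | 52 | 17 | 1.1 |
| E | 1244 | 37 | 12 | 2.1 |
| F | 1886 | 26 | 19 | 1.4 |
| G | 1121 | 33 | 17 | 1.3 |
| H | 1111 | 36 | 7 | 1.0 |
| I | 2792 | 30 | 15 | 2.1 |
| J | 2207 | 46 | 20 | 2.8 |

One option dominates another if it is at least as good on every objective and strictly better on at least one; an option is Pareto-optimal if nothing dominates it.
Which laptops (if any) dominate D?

none

A: worse on price (1560 vs 1299).
B: worse on price (2198 vs 1299).
C: worse on price (2079 vs 1299).
E: worse on RAM (37 vs 52).
F: worse on price (1886 vs 1299).
G: worse on RAM (33 vs 52).
H: worse on RAM (36 vs 52).
I: worse on price (2792 vs 1299).
J: worse on price (2207 vs 1299).
No option dominates D.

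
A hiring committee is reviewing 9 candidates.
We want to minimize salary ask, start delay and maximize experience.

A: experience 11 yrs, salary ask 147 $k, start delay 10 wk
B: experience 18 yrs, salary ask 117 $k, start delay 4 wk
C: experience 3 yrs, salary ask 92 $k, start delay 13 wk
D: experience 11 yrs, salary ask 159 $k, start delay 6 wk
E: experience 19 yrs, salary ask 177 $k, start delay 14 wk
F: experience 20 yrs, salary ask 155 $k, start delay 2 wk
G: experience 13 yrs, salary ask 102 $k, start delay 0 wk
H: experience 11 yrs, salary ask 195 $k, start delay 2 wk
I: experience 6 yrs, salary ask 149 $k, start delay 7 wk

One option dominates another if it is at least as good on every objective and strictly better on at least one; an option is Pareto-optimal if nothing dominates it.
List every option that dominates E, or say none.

F

F: experience 20≥19, salary ask 155≤177, start delay 2≤14 — dominates E.
Others (A, B, C, D, G, H, I) are each worse than E on at least one objective.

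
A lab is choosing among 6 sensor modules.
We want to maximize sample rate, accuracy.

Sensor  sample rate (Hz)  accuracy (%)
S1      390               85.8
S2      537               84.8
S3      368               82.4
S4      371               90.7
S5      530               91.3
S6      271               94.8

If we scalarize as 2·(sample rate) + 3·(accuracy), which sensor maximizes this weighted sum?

S1: 2·390 + 3·85.8 = 1037.4
S2: 2·537 + 3·84.8 = 1328.4
S3: 2·368 + 3·82.4 = 983.2
S4: 2·371 + 3·90.7 = 1014.1
S5: 2·530 + 3·91.3 = 1333.9
S6: 2·271 + 3·94.8 = 826.4
Highest: S5 at 1333.9.

S5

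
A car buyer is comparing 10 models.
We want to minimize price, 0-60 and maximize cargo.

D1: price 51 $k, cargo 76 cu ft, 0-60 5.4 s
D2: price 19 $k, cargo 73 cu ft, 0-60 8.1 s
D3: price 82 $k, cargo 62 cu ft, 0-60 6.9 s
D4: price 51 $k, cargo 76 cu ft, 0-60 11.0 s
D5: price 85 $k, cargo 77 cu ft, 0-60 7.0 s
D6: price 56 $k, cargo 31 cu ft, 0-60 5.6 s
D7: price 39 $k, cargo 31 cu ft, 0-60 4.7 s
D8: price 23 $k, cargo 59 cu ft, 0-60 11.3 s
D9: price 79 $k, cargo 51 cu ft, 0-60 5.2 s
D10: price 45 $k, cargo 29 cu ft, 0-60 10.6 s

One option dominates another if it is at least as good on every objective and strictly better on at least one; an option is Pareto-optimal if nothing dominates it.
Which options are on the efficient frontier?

D1: not dominated.
D2: not dominated (best price).
D3: dominated by D1 (price 51≤82, cargo 76≥62, 0-60 5.4≤6.9).
D4: dominated by D1 (price 51≤51, cargo 76≥76, 0-60 5.4≤11.0).
D5: not dominated (best cargo).
D6: dominated by D1 (price 51≤56, cargo 76≥31, 0-60 5.4≤5.6).
D7: not dominated (best 0-60).
D8: dominated by D2 (price 19≤23, cargo 73≥59, 0-60 8.1≤11.3).
D9: not dominated.
D10: dominated by D2 (price 19≤45, cargo 73≥29, 0-60 8.1≤10.6).

D1, D2, D5, D7, D9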